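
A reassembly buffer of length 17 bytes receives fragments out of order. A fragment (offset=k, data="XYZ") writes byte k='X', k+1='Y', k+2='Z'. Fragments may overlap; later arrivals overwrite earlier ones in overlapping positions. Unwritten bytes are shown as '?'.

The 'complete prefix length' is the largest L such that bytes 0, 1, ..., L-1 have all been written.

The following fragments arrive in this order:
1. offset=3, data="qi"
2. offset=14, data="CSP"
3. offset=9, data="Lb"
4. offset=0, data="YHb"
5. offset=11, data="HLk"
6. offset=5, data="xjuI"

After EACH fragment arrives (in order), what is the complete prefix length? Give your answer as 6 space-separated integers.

Answer: 0 0 0 5 5 17

Derivation:
Fragment 1: offset=3 data="qi" -> buffer=???qi???????????? -> prefix_len=0
Fragment 2: offset=14 data="CSP" -> buffer=???qi?????????CSP -> prefix_len=0
Fragment 3: offset=9 data="Lb" -> buffer=???qi????Lb???CSP -> prefix_len=0
Fragment 4: offset=0 data="YHb" -> buffer=YHbqi????Lb???CSP -> prefix_len=5
Fragment 5: offset=11 data="HLk" -> buffer=YHbqi????LbHLkCSP -> prefix_len=5
Fragment 6: offset=5 data="xjuI" -> buffer=YHbqixjuILbHLkCSP -> prefix_len=17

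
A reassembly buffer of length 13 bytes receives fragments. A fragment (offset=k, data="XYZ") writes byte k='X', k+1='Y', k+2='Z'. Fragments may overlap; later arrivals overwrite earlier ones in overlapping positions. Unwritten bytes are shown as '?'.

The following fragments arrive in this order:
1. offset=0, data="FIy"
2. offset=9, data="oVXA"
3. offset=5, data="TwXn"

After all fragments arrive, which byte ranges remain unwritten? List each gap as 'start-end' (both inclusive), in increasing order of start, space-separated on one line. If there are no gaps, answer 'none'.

Fragment 1: offset=0 len=3
Fragment 2: offset=9 len=4
Fragment 3: offset=5 len=4
Gaps: 3-4

Answer: 3-4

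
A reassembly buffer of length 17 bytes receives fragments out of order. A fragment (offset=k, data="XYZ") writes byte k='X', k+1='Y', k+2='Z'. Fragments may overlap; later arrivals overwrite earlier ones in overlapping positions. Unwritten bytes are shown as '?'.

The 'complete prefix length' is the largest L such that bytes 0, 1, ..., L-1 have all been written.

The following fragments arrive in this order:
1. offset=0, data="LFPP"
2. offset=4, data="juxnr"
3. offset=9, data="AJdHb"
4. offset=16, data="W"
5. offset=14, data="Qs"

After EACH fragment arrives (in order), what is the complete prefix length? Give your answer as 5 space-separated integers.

Fragment 1: offset=0 data="LFPP" -> buffer=LFPP????????????? -> prefix_len=4
Fragment 2: offset=4 data="juxnr" -> buffer=LFPPjuxnr???????? -> prefix_len=9
Fragment 3: offset=9 data="AJdHb" -> buffer=LFPPjuxnrAJdHb??? -> prefix_len=14
Fragment 4: offset=16 data="W" -> buffer=LFPPjuxnrAJdHb??W -> prefix_len=14
Fragment 5: offset=14 data="Qs" -> buffer=LFPPjuxnrAJdHbQsW -> prefix_len=17

Answer: 4 9 14 14 17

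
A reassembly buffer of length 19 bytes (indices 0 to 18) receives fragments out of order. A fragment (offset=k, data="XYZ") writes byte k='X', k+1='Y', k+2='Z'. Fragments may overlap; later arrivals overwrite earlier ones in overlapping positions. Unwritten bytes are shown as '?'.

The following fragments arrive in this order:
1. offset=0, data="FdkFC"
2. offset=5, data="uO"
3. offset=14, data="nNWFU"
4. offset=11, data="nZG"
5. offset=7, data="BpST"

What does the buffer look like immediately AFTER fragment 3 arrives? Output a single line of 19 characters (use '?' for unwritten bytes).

Answer: FdkFCuO???????nNWFU

Derivation:
Fragment 1: offset=0 data="FdkFC" -> buffer=FdkFC??????????????
Fragment 2: offset=5 data="uO" -> buffer=FdkFCuO????????????
Fragment 3: offset=14 data="nNWFU" -> buffer=FdkFCuO???????nNWFU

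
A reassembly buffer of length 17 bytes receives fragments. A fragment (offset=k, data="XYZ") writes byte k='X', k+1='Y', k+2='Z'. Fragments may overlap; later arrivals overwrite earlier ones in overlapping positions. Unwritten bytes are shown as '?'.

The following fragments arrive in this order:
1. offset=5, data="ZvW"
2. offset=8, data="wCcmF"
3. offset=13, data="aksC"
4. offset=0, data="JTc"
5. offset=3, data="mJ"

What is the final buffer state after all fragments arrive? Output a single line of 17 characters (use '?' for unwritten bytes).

Fragment 1: offset=5 data="ZvW" -> buffer=?????ZvW?????????
Fragment 2: offset=8 data="wCcmF" -> buffer=?????ZvWwCcmF????
Fragment 3: offset=13 data="aksC" -> buffer=?????ZvWwCcmFaksC
Fragment 4: offset=0 data="JTc" -> buffer=JTc??ZvWwCcmFaksC
Fragment 5: offset=3 data="mJ" -> buffer=JTcmJZvWwCcmFaksC

Answer: JTcmJZvWwCcmFaksC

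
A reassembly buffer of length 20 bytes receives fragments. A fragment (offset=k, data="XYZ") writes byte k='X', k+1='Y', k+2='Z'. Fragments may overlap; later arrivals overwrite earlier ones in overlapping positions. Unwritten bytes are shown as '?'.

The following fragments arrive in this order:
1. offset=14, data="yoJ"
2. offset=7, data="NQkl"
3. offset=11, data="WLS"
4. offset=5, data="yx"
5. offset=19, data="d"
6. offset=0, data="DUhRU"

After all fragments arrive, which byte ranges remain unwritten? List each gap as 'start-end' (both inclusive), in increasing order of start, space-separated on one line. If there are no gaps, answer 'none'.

Fragment 1: offset=14 len=3
Fragment 2: offset=7 len=4
Fragment 3: offset=11 len=3
Fragment 4: offset=5 len=2
Fragment 5: offset=19 len=1
Fragment 6: offset=0 len=5
Gaps: 17-18

Answer: 17-18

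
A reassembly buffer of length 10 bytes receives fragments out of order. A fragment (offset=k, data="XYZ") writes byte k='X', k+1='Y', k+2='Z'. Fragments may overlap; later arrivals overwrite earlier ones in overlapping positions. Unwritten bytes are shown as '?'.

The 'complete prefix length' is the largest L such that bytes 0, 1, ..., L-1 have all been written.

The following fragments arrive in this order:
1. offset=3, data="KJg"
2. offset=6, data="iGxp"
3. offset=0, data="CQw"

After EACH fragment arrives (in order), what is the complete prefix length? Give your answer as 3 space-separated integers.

Answer: 0 0 10

Derivation:
Fragment 1: offset=3 data="KJg" -> buffer=???KJg???? -> prefix_len=0
Fragment 2: offset=6 data="iGxp" -> buffer=???KJgiGxp -> prefix_len=0
Fragment 3: offset=0 data="CQw" -> buffer=CQwKJgiGxp -> prefix_len=10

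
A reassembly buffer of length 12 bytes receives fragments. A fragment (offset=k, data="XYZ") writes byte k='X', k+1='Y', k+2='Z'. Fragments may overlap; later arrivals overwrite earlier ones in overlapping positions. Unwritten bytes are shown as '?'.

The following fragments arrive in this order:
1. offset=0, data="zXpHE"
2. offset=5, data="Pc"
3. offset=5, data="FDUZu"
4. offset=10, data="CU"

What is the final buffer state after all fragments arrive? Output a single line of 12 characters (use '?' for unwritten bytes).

Fragment 1: offset=0 data="zXpHE" -> buffer=zXpHE???????
Fragment 2: offset=5 data="Pc" -> buffer=zXpHEPc?????
Fragment 3: offset=5 data="FDUZu" -> buffer=zXpHEFDUZu??
Fragment 4: offset=10 data="CU" -> buffer=zXpHEFDUZuCU

Answer: zXpHEFDUZuCU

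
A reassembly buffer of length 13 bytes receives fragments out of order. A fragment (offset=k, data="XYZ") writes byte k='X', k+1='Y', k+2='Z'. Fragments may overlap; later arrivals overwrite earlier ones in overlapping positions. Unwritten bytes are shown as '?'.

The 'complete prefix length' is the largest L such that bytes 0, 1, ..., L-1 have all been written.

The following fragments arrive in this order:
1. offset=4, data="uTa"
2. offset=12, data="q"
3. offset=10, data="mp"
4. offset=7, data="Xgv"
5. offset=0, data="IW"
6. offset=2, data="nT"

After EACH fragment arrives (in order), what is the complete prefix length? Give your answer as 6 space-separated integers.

Fragment 1: offset=4 data="uTa" -> buffer=????uTa?????? -> prefix_len=0
Fragment 2: offset=12 data="q" -> buffer=????uTa?????q -> prefix_len=0
Fragment 3: offset=10 data="mp" -> buffer=????uTa???mpq -> prefix_len=0
Fragment 4: offset=7 data="Xgv" -> buffer=????uTaXgvmpq -> prefix_len=0
Fragment 5: offset=0 data="IW" -> buffer=IW??uTaXgvmpq -> prefix_len=2
Fragment 6: offset=2 data="nT" -> buffer=IWnTuTaXgvmpq -> prefix_len=13

Answer: 0 0 0 0 2 13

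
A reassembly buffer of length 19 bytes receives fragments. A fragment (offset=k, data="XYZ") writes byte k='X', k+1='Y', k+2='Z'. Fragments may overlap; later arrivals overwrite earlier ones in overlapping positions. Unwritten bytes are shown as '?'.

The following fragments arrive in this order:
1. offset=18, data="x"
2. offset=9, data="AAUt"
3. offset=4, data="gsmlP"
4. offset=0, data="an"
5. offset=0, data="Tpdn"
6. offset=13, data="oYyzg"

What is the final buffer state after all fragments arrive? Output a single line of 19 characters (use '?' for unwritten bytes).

Fragment 1: offset=18 data="x" -> buffer=??????????????????x
Fragment 2: offset=9 data="AAUt" -> buffer=?????????AAUt?????x
Fragment 3: offset=4 data="gsmlP" -> buffer=????gsmlPAAUt?????x
Fragment 4: offset=0 data="an" -> buffer=an??gsmlPAAUt?????x
Fragment 5: offset=0 data="Tpdn" -> buffer=TpdngsmlPAAUt?????x
Fragment 6: offset=13 data="oYyzg" -> buffer=TpdngsmlPAAUtoYyzgx

Answer: TpdngsmlPAAUtoYyzgx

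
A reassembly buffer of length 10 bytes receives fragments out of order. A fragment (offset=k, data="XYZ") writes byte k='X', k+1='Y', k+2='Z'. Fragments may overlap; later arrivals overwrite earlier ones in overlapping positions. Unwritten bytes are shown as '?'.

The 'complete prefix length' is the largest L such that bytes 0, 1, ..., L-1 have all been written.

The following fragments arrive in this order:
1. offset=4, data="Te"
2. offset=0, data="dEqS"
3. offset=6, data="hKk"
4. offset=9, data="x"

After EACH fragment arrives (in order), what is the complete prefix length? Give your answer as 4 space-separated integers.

Fragment 1: offset=4 data="Te" -> buffer=????Te???? -> prefix_len=0
Fragment 2: offset=0 data="dEqS" -> buffer=dEqSTe???? -> prefix_len=6
Fragment 3: offset=6 data="hKk" -> buffer=dEqSTehKk? -> prefix_len=9
Fragment 4: offset=9 data="x" -> buffer=dEqSTehKkx -> prefix_len=10

Answer: 0 6 9 10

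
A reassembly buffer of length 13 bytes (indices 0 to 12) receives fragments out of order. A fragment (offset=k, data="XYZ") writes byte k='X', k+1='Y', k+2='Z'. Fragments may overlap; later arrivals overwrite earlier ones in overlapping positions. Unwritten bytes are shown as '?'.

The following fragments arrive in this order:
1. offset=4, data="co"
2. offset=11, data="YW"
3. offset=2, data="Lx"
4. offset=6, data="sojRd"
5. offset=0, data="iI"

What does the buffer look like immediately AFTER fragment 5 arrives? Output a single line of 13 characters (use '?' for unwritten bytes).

Answer: iILxcosojRdYW

Derivation:
Fragment 1: offset=4 data="co" -> buffer=????co???????
Fragment 2: offset=11 data="YW" -> buffer=????co?????YW
Fragment 3: offset=2 data="Lx" -> buffer=??Lxco?????YW
Fragment 4: offset=6 data="sojRd" -> buffer=??LxcosojRdYW
Fragment 5: offset=0 data="iI" -> buffer=iILxcosojRdYW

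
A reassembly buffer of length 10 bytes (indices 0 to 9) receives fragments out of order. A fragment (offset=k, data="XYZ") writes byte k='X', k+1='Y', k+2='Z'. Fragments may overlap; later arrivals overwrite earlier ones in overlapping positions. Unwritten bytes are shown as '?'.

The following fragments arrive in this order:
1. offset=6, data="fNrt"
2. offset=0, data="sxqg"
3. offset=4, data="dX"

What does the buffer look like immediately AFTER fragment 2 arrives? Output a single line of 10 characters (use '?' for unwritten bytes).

Answer: sxqg??fNrt

Derivation:
Fragment 1: offset=6 data="fNrt" -> buffer=??????fNrt
Fragment 2: offset=0 data="sxqg" -> buffer=sxqg??fNrt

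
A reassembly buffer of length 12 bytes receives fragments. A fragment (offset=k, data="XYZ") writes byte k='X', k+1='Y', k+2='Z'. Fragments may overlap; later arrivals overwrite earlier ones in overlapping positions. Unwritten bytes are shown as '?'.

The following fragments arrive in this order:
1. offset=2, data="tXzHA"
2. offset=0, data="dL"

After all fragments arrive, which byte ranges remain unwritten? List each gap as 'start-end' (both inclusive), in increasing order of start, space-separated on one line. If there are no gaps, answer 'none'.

Answer: 7-11

Derivation:
Fragment 1: offset=2 len=5
Fragment 2: offset=0 len=2
Gaps: 7-11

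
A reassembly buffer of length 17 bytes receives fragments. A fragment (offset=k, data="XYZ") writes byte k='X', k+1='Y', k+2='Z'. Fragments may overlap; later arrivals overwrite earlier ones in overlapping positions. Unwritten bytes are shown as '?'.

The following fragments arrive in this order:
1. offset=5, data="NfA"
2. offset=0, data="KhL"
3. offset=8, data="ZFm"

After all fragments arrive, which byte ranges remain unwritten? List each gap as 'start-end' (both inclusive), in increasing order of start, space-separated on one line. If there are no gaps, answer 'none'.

Fragment 1: offset=5 len=3
Fragment 2: offset=0 len=3
Fragment 3: offset=8 len=3
Gaps: 3-4 11-16

Answer: 3-4 11-16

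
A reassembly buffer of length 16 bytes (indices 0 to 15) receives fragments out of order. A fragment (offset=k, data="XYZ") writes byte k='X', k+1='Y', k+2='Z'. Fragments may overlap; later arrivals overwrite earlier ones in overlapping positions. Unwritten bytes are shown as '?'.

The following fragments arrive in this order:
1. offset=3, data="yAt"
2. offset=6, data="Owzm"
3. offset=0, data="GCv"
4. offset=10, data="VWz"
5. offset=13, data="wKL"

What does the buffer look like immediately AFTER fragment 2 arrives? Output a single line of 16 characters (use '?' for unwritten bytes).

Fragment 1: offset=3 data="yAt" -> buffer=???yAt??????????
Fragment 2: offset=6 data="Owzm" -> buffer=???yAtOwzm??????

Answer: ???yAtOwzm??????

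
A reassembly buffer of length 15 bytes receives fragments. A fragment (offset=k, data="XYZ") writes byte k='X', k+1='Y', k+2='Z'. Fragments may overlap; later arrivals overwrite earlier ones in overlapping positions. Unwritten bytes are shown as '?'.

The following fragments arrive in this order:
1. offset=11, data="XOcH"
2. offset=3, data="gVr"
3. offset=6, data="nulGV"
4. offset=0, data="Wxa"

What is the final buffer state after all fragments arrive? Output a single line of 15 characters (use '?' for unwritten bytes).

Fragment 1: offset=11 data="XOcH" -> buffer=???????????XOcH
Fragment 2: offset=3 data="gVr" -> buffer=???gVr?????XOcH
Fragment 3: offset=6 data="nulGV" -> buffer=???gVrnulGVXOcH
Fragment 4: offset=0 data="Wxa" -> buffer=WxagVrnulGVXOcH

Answer: WxagVrnulGVXOcH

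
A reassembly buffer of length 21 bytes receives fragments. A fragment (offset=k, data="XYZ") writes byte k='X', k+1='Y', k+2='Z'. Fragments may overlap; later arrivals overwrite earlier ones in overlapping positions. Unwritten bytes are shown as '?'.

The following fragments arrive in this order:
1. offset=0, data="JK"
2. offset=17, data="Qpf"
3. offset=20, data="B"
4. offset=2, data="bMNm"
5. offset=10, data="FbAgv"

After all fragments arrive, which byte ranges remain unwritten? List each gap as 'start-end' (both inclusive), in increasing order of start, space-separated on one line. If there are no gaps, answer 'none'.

Answer: 6-9 15-16

Derivation:
Fragment 1: offset=0 len=2
Fragment 2: offset=17 len=3
Fragment 3: offset=20 len=1
Fragment 4: offset=2 len=4
Fragment 5: offset=10 len=5
Gaps: 6-9 15-16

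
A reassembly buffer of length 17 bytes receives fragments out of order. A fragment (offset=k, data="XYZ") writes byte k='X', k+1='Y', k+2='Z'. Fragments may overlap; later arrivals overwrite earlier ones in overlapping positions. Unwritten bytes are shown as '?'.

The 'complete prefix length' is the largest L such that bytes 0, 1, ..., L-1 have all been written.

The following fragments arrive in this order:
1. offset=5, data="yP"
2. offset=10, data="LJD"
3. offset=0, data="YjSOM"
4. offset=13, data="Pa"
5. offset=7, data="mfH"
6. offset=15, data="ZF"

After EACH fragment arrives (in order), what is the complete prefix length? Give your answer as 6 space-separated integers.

Answer: 0 0 7 7 15 17

Derivation:
Fragment 1: offset=5 data="yP" -> buffer=?????yP?????????? -> prefix_len=0
Fragment 2: offset=10 data="LJD" -> buffer=?????yP???LJD???? -> prefix_len=0
Fragment 3: offset=0 data="YjSOM" -> buffer=YjSOMyP???LJD???? -> prefix_len=7
Fragment 4: offset=13 data="Pa" -> buffer=YjSOMyP???LJDPa?? -> prefix_len=7
Fragment 5: offset=7 data="mfH" -> buffer=YjSOMyPmfHLJDPa?? -> prefix_len=15
Fragment 6: offset=15 data="ZF" -> buffer=YjSOMyPmfHLJDPaZF -> prefix_len=17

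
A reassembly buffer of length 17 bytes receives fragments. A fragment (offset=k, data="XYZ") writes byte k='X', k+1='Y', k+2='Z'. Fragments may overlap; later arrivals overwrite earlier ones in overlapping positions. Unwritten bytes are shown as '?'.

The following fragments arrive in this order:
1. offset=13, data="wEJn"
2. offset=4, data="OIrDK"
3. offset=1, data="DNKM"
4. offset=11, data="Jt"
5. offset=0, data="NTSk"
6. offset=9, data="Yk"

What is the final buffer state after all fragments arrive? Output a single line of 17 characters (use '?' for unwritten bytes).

Answer: NTSkMIrDKYkJtwEJn

Derivation:
Fragment 1: offset=13 data="wEJn" -> buffer=?????????????wEJn
Fragment 2: offset=4 data="OIrDK" -> buffer=????OIrDK????wEJn
Fragment 3: offset=1 data="DNKM" -> buffer=?DNKMIrDK????wEJn
Fragment 4: offset=11 data="Jt" -> buffer=?DNKMIrDK??JtwEJn
Fragment 5: offset=0 data="NTSk" -> buffer=NTSkMIrDK??JtwEJn
Fragment 6: offset=9 data="Yk" -> buffer=NTSkMIrDKYkJtwEJn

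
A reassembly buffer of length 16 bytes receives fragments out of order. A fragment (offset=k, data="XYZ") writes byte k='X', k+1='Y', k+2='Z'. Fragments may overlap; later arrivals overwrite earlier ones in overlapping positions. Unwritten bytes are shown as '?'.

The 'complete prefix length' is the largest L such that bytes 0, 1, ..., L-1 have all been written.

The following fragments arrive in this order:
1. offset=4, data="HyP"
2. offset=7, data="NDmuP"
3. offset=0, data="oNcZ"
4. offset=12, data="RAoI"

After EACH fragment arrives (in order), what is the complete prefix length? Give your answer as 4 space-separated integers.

Fragment 1: offset=4 data="HyP" -> buffer=????HyP????????? -> prefix_len=0
Fragment 2: offset=7 data="NDmuP" -> buffer=????HyPNDmuP???? -> prefix_len=0
Fragment 3: offset=0 data="oNcZ" -> buffer=oNcZHyPNDmuP???? -> prefix_len=12
Fragment 4: offset=12 data="RAoI" -> buffer=oNcZHyPNDmuPRAoI -> prefix_len=16

Answer: 0 0 12 16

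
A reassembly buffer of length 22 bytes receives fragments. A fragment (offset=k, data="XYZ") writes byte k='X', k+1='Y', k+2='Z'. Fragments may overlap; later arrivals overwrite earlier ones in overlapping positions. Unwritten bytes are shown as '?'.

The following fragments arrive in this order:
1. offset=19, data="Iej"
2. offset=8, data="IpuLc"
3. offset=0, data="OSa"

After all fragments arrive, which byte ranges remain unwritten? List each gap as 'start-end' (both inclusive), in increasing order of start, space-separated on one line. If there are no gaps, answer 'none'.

Answer: 3-7 13-18

Derivation:
Fragment 1: offset=19 len=3
Fragment 2: offset=8 len=5
Fragment 3: offset=0 len=3
Gaps: 3-7 13-18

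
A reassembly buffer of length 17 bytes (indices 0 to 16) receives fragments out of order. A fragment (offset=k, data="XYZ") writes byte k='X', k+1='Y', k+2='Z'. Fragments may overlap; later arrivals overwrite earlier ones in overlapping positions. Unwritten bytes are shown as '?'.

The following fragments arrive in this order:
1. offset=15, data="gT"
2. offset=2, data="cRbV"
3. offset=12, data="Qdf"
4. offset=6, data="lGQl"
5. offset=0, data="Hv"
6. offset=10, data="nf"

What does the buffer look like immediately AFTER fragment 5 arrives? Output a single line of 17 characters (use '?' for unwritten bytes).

Fragment 1: offset=15 data="gT" -> buffer=???????????????gT
Fragment 2: offset=2 data="cRbV" -> buffer=??cRbV?????????gT
Fragment 3: offset=12 data="Qdf" -> buffer=??cRbV??????QdfgT
Fragment 4: offset=6 data="lGQl" -> buffer=??cRbVlGQl??QdfgT
Fragment 5: offset=0 data="Hv" -> buffer=HvcRbVlGQl??QdfgT

Answer: HvcRbVlGQl??QdfgT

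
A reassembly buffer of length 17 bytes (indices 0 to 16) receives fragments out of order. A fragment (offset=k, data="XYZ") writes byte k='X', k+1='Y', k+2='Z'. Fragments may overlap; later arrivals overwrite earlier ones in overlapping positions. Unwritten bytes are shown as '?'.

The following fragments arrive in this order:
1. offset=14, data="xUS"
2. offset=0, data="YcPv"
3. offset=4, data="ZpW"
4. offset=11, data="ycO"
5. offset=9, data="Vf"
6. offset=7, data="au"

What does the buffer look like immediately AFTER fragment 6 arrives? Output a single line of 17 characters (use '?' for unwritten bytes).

Answer: YcPvZpWauVfycOxUS

Derivation:
Fragment 1: offset=14 data="xUS" -> buffer=??????????????xUS
Fragment 2: offset=0 data="YcPv" -> buffer=YcPv??????????xUS
Fragment 3: offset=4 data="ZpW" -> buffer=YcPvZpW???????xUS
Fragment 4: offset=11 data="ycO" -> buffer=YcPvZpW????ycOxUS
Fragment 5: offset=9 data="Vf" -> buffer=YcPvZpW??VfycOxUS
Fragment 6: offset=7 data="au" -> buffer=YcPvZpWauVfycOxUS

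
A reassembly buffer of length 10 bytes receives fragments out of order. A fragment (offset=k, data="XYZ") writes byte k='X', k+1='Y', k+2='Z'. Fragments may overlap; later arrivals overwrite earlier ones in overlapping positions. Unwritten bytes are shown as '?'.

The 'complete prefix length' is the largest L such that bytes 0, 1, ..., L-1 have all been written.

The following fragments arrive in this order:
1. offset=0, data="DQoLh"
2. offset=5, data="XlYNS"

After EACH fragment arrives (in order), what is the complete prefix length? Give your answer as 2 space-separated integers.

Fragment 1: offset=0 data="DQoLh" -> buffer=DQoLh????? -> prefix_len=5
Fragment 2: offset=5 data="XlYNS" -> buffer=DQoLhXlYNS -> prefix_len=10

Answer: 5 10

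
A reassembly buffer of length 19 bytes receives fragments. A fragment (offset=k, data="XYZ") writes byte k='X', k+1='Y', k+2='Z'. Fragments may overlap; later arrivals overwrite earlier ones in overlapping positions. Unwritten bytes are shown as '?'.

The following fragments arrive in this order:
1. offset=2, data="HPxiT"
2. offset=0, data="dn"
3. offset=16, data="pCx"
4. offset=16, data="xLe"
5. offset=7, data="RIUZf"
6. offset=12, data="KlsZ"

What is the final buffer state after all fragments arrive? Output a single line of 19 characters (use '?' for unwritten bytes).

Fragment 1: offset=2 data="HPxiT" -> buffer=??HPxiT????????????
Fragment 2: offset=0 data="dn" -> buffer=dnHPxiT????????????
Fragment 3: offset=16 data="pCx" -> buffer=dnHPxiT?????????pCx
Fragment 4: offset=16 data="xLe" -> buffer=dnHPxiT?????????xLe
Fragment 5: offset=7 data="RIUZf" -> buffer=dnHPxiTRIUZf????xLe
Fragment 6: offset=12 data="KlsZ" -> buffer=dnHPxiTRIUZfKlsZxLe

Answer: dnHPxiTRIUZfKlsZxLe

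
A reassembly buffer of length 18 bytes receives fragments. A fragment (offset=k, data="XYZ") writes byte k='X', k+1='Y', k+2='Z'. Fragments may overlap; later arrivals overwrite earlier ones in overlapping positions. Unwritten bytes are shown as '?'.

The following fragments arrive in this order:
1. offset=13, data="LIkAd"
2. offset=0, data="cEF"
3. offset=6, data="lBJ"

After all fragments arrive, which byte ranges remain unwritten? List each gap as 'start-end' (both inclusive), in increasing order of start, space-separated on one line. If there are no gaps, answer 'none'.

Answer: 3-5 9-12

Derivation:
Fragment 1: offset=13 len=5
Fragment 2: offset=0 len=3
Fragment 3: offset=6 len=3
Gaps: 3-5 9-12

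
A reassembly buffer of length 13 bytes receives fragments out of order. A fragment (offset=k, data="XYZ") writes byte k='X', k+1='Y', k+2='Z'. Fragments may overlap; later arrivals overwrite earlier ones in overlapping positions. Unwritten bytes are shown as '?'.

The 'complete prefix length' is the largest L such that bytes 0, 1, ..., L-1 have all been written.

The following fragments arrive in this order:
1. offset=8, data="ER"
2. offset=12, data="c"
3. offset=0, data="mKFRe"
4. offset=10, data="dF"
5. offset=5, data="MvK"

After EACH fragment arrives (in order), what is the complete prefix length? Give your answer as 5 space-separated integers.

Fragment 1: offset=8 data="ER" -> buffer=????????ER??? -> prefix_len=0
Fragment 2: offset=12 data="c" -> buffer=????????ER??c -> prefix_len=0
Fragment 3: offset=0 data="mKFRe" -> buffer=mKFRe???ER??c -> prefix_len=5
Fragment 4: offset=10 data="dF" -> buffer=mKFRe???ERdFc -> prefix_len=5
Fragment 5: offset=5 data="MvK" -> buffer=mKFReMvKERdFc -> prefix_len=13

Answer: 0 0 5 5 13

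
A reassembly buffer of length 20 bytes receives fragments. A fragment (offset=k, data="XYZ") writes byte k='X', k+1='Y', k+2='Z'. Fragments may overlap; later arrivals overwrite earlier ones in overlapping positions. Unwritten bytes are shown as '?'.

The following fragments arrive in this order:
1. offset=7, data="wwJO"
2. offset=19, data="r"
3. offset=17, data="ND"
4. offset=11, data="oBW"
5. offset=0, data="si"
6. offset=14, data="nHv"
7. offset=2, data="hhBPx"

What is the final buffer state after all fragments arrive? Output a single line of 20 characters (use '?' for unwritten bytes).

Fragment 1: offset=7 data="wwJO" -> buffer=???????wwJO?????????
Fragment 2: offset=19 data="r" -> buffer=???????wwJO????????r
Fragment 3: offset=17 data="ND" -> buffer=???????wwJO??????NDr
Fragment 4: offset=11 data="oBW" -> buffer=???????wwJOoBW???NDr
Fragment 5: offset=0 data="si" -> buffer=si?????wwJOoBW???NDr
Fragment 6: offset=14 data="nHv" -> buffer=si?????wwJOoBWnHvNDr
Fragment 7: offset=2 data="hhBPx" -> buffer=sihhBPxwwJOoBWnHvNDr

Answer: sihhBPxwwJOoBWnHvNDr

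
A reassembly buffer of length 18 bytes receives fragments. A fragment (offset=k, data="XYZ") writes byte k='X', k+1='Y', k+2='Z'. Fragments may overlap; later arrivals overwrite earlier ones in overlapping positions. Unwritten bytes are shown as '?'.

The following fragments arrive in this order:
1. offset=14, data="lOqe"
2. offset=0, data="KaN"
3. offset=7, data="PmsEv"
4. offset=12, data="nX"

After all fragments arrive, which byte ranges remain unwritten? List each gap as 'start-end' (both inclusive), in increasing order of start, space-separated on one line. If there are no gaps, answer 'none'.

Answer: 3-6

Derivation:
Fragment 1: offset=14 len=4
Fragment 2: offset=0 len=3
Fragment 3: offset=7 len=5
Fragment 4: offset=12 len=2
Gaps: 3-6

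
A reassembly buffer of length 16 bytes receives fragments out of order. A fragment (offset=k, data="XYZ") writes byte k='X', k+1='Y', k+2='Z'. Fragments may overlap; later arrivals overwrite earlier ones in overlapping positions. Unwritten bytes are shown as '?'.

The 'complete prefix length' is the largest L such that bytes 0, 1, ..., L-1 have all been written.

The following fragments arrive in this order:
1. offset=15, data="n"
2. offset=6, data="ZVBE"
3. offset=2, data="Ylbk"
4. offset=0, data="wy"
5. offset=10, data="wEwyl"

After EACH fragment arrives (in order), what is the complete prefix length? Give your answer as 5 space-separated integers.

Answer: 0 0 0 10 16

Derivation:
Fragment 1: offset=15 data="n" -> buffer=???????????????n -> prefix_len=0
Fragment 2: offset=6 data="ZVBE" -> buffer=??????ZVBE?????n -> prefix_len=0
Fragment 3: offset=2 data="Ylbk" -> buffer=??YlbkZVBE?????n -> prefix_len=0
Fragment 4: offset=0 data="wy" -> buffer=wyYlbkZVBE?????n -> prefix_len=10
Fragment 5: offset=10 data="wEwyl" -> buffer=wyYlbkZVBEwEwyln -> prefix_len=16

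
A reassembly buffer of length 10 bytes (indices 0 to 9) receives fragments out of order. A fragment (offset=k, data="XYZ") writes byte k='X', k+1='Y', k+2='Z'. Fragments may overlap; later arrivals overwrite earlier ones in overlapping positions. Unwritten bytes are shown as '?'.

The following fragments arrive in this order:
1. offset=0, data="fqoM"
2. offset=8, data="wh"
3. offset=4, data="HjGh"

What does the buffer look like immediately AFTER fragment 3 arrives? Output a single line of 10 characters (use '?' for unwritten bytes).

Fragment 1: offset=0 data="fqoM" -> buffer=fqoM??????
Fragment 2: offset=8 data="wh" -> buffer=fqoM????wh
Fragment 3: offset=4 data="HjGh" -> buffer=fqoMHjGhwh

Answer: fqoMHjGhwh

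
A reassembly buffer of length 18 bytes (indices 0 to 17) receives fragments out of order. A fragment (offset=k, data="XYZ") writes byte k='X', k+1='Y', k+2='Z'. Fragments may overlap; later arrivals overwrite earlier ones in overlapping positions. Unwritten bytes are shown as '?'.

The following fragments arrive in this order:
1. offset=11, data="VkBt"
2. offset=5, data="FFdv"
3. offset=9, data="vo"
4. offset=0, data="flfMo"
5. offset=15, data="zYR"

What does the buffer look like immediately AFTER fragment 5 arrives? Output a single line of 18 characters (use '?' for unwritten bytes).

Fragment 1: offset=11 data="VkBt" -> buffer=???????????VkBt???
Fragment 2: offset=5 data="FFdv" -> buffer=?????FFdv??VkBt???
Fragment 3: offset=9 data="vo" -> buffer=?????FFdvvoVkBt???
Fragment 4: offset=0 data="flfMo" -> buffer=flfMoFFdvvoVkBt???
Fragment 5: offset=15 data="zYR" -> buffer=flfMoFFdvvoVkBtzYR

Answer: flfMoFFdvvoVkBtzYR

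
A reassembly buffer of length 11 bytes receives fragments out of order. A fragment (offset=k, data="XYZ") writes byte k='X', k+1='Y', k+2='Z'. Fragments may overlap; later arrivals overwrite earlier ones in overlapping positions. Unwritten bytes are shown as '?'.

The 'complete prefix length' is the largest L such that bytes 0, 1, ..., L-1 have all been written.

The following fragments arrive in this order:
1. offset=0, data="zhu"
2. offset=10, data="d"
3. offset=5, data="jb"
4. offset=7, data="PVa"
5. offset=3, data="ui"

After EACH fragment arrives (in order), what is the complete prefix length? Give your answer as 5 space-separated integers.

Fragment 1: offset=0 data="zhu" -> buffer=zhu???????? -> prefix_len=3
Fragment 2: offset=10 data="d" -> buffer=zhu???????d -> prefix_len=3
Fragment 3: offset=5 data="jb" -> buffer=zhu??jb???d -> prefix_len=3
Fragment 4: offset=7 data="PVa" -> buffer=zhu??jbPVad -> prefix_len=3
Fragment 5: offset=3 data="ui" -> buffer=zhuuijbPVad -> prefix_len=11

Answer: 3 3 3 3 11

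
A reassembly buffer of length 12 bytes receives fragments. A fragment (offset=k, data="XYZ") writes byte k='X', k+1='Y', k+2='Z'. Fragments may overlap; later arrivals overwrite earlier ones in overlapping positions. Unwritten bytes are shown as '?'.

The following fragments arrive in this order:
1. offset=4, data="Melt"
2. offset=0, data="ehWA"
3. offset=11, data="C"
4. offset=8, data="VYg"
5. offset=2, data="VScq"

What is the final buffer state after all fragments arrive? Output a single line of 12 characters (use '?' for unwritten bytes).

Fragment 1: offset=4 data="Melt" -> buffer=????Melt????
Fragment 2: offset=0 data="ehWA" -> buffer=ehWAMelt????
Fragment 3: offset=11 data="C" -> buffer=ehWAMelt???C
Fragment 4: offset=8 data="VYg" -> buffer=ehWAMeltVYgC
Fragment 5: offset=2 data="VScq" -> buffer=ehVScqltVYgC

Answer: ehVScqltVYgC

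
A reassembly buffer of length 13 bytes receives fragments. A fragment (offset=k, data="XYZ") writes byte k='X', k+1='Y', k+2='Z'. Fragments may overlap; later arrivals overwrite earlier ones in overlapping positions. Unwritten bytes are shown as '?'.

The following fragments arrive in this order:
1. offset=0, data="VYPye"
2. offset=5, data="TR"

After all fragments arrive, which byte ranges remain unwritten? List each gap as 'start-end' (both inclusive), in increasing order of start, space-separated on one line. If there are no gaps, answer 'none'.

Answer: 7-12

Derivation:
Fragment 1: offset=0 len=5
Fragment 2: offset=5 len=2
Gaps: 7-12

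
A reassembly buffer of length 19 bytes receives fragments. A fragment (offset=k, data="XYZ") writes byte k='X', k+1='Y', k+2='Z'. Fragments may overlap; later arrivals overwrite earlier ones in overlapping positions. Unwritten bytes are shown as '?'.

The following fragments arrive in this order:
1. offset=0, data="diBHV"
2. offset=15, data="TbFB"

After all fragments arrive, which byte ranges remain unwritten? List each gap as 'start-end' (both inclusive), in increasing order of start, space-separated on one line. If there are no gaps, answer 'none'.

Fragment 1: offset=0 len=5
Fragment 2: offset=15 len=4
Gaps: 5-14

Answer: 5-14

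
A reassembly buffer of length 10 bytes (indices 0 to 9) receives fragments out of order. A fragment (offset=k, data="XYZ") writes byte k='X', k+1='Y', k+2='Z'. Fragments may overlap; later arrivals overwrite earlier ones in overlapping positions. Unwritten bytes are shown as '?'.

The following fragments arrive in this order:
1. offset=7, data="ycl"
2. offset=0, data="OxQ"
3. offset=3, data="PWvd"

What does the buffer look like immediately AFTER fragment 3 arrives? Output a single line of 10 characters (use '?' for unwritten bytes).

Fragment 1: offset=7 data="ycl" -> buffer=???????ycl
Fragment 2: offset=0 data="OxQ" -> buffer=OxQ????ycl
Fragment 3: offset=3 data="PWvd" -> buffer=OxQPWvdycl

Answer: OxQPWvdycl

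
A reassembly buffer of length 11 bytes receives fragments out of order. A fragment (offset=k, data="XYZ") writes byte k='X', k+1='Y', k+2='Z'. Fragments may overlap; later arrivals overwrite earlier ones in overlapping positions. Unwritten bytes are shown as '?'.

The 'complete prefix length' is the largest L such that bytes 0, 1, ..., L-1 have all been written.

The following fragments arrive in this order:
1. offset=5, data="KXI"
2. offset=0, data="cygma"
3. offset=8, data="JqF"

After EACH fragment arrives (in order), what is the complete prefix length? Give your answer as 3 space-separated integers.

Fragment 1: offset=5 data="KXI" -> buffer=?????KXI??? -> prefix_len=0
Fragment 2: offset=0 data="cygma" -> buffer=cygmaKXI??? -> prefix_len=8
Fragment 3: offset=8 data="JqF" -> buffer=cygmaKXIJqF -> prefix_len=11

Answer: 0 8 11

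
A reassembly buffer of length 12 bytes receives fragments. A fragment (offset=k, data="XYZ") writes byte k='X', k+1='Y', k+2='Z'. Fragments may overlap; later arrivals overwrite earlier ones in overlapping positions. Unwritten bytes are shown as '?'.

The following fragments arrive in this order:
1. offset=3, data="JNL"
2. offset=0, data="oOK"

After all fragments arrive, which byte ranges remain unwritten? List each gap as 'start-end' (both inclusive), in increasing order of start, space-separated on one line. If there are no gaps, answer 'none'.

Fragment 1: offset=3 len=3
Fragment 2: offset=0 len=3
Gaps: 6-11

Answer: 6-11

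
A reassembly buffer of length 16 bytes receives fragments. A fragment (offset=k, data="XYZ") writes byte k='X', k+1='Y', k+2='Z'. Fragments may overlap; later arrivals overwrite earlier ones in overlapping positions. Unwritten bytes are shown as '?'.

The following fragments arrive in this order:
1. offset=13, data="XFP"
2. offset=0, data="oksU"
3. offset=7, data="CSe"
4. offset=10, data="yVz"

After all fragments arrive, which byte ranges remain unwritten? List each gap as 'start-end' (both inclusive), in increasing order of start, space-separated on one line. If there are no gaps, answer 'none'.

Fragment 1: offset=13 len=3
Fragment 2: offset=0 len=4
Fragment 3: offset=7 len=3
Fragment 4: offset=10 len=3
Gaps: 4-6

Answer: 4-6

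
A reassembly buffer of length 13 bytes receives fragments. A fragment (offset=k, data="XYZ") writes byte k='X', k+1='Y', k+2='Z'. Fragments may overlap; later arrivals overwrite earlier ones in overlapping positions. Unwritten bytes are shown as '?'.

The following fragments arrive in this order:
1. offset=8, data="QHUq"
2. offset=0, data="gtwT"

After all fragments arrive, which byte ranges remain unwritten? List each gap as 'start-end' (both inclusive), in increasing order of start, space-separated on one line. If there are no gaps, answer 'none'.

Fragment 1: offset=8 len=4
Fragment 2: offset=0 len=4
Gaps: 4-7 12-12

Answer: 4-7 12-12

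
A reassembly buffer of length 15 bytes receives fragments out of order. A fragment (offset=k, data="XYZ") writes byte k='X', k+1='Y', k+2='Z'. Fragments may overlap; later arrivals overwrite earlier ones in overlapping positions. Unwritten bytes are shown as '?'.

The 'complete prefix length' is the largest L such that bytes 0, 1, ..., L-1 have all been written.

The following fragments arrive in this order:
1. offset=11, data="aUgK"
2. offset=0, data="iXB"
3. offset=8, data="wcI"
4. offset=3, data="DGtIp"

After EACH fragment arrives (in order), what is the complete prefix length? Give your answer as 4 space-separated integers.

Answer: 0 3 3 15

Derivation:
Fragment 1: offset=11 data="aUgK" -> buffer=???????????aUgK -> prefix_len=0
Fragment 2: offset=0 data="iXB" -> buffer=iXB????????aUgK -> prefix_len=3
Fragment 3: offset=8 data="wcI" -> buffer=iXB?????wcIaUgK -> prefix_len=3
Fragment 4: offset=3 data="DGtIp" -> buffer=iXBDGtIpwcIaUgK -> prefix_len=15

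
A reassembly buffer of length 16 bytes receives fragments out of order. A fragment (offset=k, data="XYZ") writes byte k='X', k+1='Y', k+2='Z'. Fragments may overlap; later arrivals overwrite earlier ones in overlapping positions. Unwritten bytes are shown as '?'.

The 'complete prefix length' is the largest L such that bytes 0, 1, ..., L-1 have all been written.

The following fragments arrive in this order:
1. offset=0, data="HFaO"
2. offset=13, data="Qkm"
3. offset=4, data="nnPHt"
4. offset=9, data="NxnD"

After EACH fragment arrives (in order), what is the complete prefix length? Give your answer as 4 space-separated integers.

Fragment 1: offset=0 data="HFaO" -> buffer=HFaO???????????? -> prefix_len=4
Fragment 2: offset=13 data="Qkm" -> buffer=HFaO?????????Qkm -> prefix_len=4
Fragment 3: offset=4 data="nnPHt" -> buffer=HFaOnnPHt????Qkm -> prefix_len=9
Fragment 4: offset=9 data="NxnD" -> buffer=HFaOnnPHtNxnDQkm -> prefix_len=16

Answer: 4 4 9 16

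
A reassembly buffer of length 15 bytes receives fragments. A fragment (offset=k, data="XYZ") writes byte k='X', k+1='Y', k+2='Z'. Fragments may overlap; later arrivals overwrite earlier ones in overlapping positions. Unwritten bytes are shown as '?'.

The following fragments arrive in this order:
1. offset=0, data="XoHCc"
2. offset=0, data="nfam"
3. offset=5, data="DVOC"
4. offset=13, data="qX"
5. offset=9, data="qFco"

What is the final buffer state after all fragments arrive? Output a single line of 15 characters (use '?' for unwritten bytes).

Fragment 1: offset=0 data="XoHCc" -> buffer=XoHCc??????????
Fragment 2: offset=0 data="nfam" -> buffer=nfamc??????????
Fragment 3: offset=5 data="DVOC" -> buffer=nfamcDVOC??????
Fragment 4: offset=13 data="qX" -> buffer=nfamcDVOC????qX
Fragment 5: offset=9 data="qFco" -> buffer=nfamcDVOCqFcoqX

Answer: nfamcDVOCqFcoqX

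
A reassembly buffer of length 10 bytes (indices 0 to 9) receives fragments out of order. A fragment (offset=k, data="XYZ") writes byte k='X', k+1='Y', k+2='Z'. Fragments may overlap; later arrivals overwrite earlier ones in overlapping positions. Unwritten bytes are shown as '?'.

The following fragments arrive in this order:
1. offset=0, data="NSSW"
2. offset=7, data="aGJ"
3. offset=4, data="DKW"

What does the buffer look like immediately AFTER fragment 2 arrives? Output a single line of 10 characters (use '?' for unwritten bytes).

Answer: NSSW???aGJ

Derivation:
Fragment 1: offset=0 data="NSSW" -> buffer=NSSW??????
Fragment 2: offset=7 data="aGJ" -> buffer=NSSW???aGJ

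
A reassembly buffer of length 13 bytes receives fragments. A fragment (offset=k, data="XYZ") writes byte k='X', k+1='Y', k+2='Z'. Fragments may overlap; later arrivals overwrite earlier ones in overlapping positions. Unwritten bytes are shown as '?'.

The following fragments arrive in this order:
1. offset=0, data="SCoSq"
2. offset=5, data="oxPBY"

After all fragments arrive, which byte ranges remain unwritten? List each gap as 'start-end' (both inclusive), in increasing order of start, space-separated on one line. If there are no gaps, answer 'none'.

Answer: 10-12

Derivation:
Fragment 1: offset=0 len=5
Fragment 2: offset=5 len=5
Gaps: 10-12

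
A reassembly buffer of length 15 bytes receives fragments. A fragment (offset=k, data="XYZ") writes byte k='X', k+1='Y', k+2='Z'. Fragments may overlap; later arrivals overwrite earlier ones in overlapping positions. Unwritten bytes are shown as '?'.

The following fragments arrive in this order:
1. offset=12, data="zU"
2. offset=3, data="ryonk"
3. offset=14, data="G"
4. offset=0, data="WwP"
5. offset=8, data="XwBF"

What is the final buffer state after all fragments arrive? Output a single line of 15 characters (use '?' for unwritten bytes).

Fragment 1: offset=12 data="zU" -> buffer=????????????zU?
Fragment 2: offset=3 data="ryonk" -> buffer=???ryonk????zU?
Fragment 3: offset=14 data="G" -> buffer=???ryonk????zUG
Fragment 4: offset=0 data="WwP" -> buffer=WwPryonk????zUG
Fragment 5: offset=8 data="XwBF" -> buffer=WwPryonkXwBFzUG

Answer: WwPryonkXwBFzUG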